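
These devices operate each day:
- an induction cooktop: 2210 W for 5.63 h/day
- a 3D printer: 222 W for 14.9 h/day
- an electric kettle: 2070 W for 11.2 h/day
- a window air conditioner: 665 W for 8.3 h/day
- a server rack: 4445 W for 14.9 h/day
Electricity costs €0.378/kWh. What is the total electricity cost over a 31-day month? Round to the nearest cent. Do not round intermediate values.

induction cooktop: 2210 W × 5.63 h × 31 d = 385,711 Wh = 385.7 kWh
3D printer: 222 W × 14.9 h × 31 d = 102,542 Wh = 102.5 kWh
electric kettle: 2070 W × 11.2 h × 31 d = 718,704 Wh = 718.7 kWh
window air conditioner: 665 W × 8.3 h × 31 d = 171,105 Wh = 171.1 kWh
server rack: 4445 W × 14.9 h × 31 d = 2,053,146 Wh = 2,053 kWh
Total energy = 385.7 + 102.5 + 718.7 + 171.1 + 2,053 = 3,431 kWh
Cost = 3,431 kWh × €0.378 = €1,297.00

€1297.00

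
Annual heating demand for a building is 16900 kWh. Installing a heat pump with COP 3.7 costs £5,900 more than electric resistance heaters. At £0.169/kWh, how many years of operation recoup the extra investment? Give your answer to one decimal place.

2.8 years

Resistance: 16900 kWh × £0.169 = £2,856.10/yr
Heat pump: 16900 / 3.7 = 4568 kWh in → × £0.169 = £771.92/yr
Annual savings = £2,084.18
Payback = £5,900 / £2,084.18 = 2.83 years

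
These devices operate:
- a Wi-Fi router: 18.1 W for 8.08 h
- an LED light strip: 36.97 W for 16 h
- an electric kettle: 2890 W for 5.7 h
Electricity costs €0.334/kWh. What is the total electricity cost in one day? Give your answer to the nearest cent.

Wi-Fi router: 18.1 W × 8.08 h = 146 Wh = 0.1462 kWh
LED light strip: 36.97 W × 16 h = 592 Wh = 0.5915 kWh
electric kettle: 2890 W × 5.7 h = 16,473 Wh = 16.47 kWh
Total energy = 0.1462 + 0.5915 + 16.47 = 17.21 kWh
Cost = 17.21 kWh × €0.334 = €5.75

€5.75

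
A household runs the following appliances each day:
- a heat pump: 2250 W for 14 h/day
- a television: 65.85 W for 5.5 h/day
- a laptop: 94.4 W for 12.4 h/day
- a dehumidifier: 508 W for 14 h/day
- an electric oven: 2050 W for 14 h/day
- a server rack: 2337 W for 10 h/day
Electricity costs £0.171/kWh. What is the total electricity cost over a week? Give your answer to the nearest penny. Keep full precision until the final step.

heat pump: 2250 W × 14 h × 7 d = 220,500 Wh = 220.5 kWh
television: 65.85 W × 5.5 h × 7 d = 2,535 Wh = 2.535 kWh
laptop: 94.4 W × 12.4 h × 7 d = 8,194 Wh = 8.194 kWh
dehumidifier: 508 W × 14 h × 7 d = 49,784 Wh = 49.78 kWh
electric oven: 2050 W × 14 h × 7 d = 200,900 Wh = 200.9 kWh
server rack: 2337 W × 10 h × 7 d = 163,590 Wh = 163.6 kWh
Total energy = 220.5 + 2.535 + 8.194 + 49.78 + 200.9 + 163.6 = 645.5 kWh
Cost = 645.5 kWh × £0.171 = £110.38

£110.38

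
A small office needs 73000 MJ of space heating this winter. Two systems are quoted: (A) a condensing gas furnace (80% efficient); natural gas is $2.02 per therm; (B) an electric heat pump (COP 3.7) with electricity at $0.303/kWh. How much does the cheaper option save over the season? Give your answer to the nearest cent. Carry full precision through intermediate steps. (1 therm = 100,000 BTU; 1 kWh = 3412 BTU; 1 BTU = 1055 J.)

Heat load = 73000 MJ = 73,000,000,000 J / 1055 = 69,194,313 BTU
Gas: input = 69,194,313 / 0.80 = 86,492,891 BTU = 864.9 therm → 864.9 × $2.02 = $1,747.16
Heat pump: 69,194,313 BTU / 3412 = 20,280 kWh heat; / 3.7 = 5,481 kWh in → × $0.303 = $1,660.74
Difference = |$1,747.16 − $1,660.74| = $86.41

$86.41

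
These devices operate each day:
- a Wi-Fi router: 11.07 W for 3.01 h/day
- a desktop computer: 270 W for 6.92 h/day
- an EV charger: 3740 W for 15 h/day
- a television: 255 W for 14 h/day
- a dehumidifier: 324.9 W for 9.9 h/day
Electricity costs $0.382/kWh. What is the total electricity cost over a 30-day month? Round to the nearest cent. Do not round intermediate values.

Wi-Fi router: 11.07 W × 3.01 h × 30 d = 1,000 Wh = 0.9996 kWh
desktop computer: 270 W × 6.92 h × 30 d = 56,052 Wh = 56.05 kWh
EV charger: 3740 W × 15 h × 30 d = 1,683,000 Wh = 1,683 kWh
television: 255 W × 14 h × 30 d = 107,100 Wh = 107.1 kWh
dehumidifier: 324.9 W × 9.9 h × 30 d = 96,495 Wh = 96.5 kWh
Total energy = 0.9996 + 56.05 + 1,683 + 107.1 + 96.5 = 1,944 kWh
Cost = 1,944 kWh × $0.382 = $742.47

$742.47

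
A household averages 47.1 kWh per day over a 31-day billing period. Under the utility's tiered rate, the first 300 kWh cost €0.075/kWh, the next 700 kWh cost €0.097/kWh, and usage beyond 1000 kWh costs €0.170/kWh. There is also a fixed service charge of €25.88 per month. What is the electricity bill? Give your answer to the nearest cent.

€194.50

Usage = 47.1 kWh/day × 31 days = 1460.1 kWh
First 300 kWh × €0.075 = €22.50
Next 700 kWh × €0.097 = €67.90
Remaining 460.1 kWh × €0.170 = €78.22
Energy charge = €168.62; + service €25.88 = €194.50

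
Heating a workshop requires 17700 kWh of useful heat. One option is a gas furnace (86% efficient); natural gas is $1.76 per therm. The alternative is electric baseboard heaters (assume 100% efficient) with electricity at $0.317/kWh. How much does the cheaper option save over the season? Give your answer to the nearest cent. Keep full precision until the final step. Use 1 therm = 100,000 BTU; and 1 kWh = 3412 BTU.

Heat load = 17700 kWh × 3412 = 60,392,400 BTU
Gas: input = 60,392,400 / 0.86 = 70,223,721 BTU = 702.2 therm → 702.2 × $1.76 = $1,235.94
Electric: 60,392,400 BTU / 3412 = 17,700 kWh → × $0.317 = $5,610.90
Difference = |$1,235.94 − $5,610.90| = $4,374.96

$4374.96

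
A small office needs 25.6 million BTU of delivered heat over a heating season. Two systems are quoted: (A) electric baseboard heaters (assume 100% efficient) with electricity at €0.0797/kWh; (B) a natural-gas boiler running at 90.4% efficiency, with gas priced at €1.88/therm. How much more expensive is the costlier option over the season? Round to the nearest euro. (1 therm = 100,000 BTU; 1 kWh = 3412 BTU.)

€66

Heat load = 25.6 × 10⁶ BTU = 25,600,000 BTU
Gas: input = 25,600,000 / 0.904 = 28,318,584 BTU = 283.2 therm → 283.2 × €1.88 = €532.39
Electric: 25,600,000 BTU / 3412 = 7,503 kWh → × €0.0797 = €597.98
Difference = |€532.39 − €597.98| = €65.59 ≈ €66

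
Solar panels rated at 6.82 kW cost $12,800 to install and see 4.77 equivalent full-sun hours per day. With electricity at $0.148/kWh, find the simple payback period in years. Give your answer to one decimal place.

Daily generation = 6.82 kW × 4.77 h = 32.53 kWh
Annual generation = 32.53 × 365 = 11874 kWh
Annual savings = 11874 × $0.148 = $1,757.35
Payback = $12,800 / $1,757.35 = 7.28 years

7.3 years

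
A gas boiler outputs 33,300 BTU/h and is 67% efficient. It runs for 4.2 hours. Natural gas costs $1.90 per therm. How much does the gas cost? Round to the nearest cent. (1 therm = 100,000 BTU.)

Heat delivered = 33,300 BTU/h × 4.2 h = 139,860 BTU
Gas input = 139,860 / 0.67 = 208,746 BTU
= 208,746 / 100,000 = 2.087 therm
Cost = 2.087 × $1.90/therm = $3.97

$3.97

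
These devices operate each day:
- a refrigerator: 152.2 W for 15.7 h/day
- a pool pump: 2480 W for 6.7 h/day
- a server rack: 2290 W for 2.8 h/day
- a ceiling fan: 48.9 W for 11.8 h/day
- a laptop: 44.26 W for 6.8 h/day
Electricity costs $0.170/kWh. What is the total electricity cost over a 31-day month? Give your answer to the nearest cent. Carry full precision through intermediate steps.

$138.58

refrigerator: 152.2 W × 15.7 h × 31 d = 74,076 Wh = 74.08 kWh
pool pump: 2480 W × 6.7 h × 31 d = 515,096 Wh = 515.1 kWh
server rack: 2290 W × 2.8 h × 31 d = 198,772 Wh = 198.8 kWh
ceiling fan: 48.9 W × 11.8 h × 31 d = 17,888 Wh = 17.89 kWh
laptop: 44.26 W × 6.8 h × 31 d = 9,330 Wh = 9.33 kWh
Total energy = 74.08 + 515.1 + 198.8 + 17.89 + 9.33 = 815.2 kWh
Cost = 815.2 kWh × $0.170 = $138.58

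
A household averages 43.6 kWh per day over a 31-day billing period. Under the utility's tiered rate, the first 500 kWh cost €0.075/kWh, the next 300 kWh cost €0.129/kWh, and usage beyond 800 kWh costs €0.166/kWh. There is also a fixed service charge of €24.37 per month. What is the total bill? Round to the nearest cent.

€192.14

Usage = 43.6 kWh/day × 31 days = 1351.6 kWh
First 500 kWh × €0.075 = €37.50
Next 300 kWh × €0.129 = €38.70
Remaining 551.6 kWh × €0.166 = €91.57
Energy charge = €167.77; + service €24.37 = €192.14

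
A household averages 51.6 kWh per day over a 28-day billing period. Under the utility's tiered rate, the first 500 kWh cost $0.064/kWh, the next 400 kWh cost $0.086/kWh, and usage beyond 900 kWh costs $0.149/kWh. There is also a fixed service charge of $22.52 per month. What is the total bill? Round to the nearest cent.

$170.10

Usage = 51.6 kWh/day × 28 days = 1444.8 kWh
First 500 kWh × $0.064 = $32.00
Next 400 kWh × $0.086 = $34.40
Remaining 544.8 kWh × $0.149 = $81.18
Energy charge = $147.58; + service $22.52 = $170.10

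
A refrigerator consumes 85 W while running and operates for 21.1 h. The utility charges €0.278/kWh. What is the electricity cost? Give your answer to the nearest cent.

€0.50

Energy = 85 W × 21.1 h = 1,794 Wh = 1.794 kWh
Cost = 1.794 kWh × €0.278/kWh = €0.50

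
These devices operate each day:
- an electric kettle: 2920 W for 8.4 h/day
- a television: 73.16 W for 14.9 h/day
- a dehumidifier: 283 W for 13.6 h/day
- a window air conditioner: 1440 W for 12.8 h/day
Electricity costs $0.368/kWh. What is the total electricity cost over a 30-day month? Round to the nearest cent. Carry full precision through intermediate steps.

$528.80

electric kettle: 2920 W × 8.4 h × 30 d = 735,840 Wh = 735.8 kWh
television: 73.16 W × 14.9 h × 30 d = 32,703 Wh = 32.7 kWh
dehumidifier: 283 W × 13.6 h × 30 d = 115,464 Wh = 115.5 kWh
window air conditioner: 1440 W × 12.8 h × 30 d = 552,960 Wh = 553 kWh
Total energy = 735.8 + 32.7 + 115.5 + 553 = 1,437 kWh
Cost = 1,437 kWh × $0.368 = $528.80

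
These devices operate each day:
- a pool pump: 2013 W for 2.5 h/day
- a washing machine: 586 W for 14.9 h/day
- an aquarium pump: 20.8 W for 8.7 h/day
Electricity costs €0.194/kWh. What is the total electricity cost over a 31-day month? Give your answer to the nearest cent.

pool pump: 2013 W × 2.5 h × 31 d = 156,008 Wh = 156 kWh
washing machine: 586 W × 14.9 h × 31 d = 270,673 Wh = 270.7 kWh
aquarium pump: 20.8 W × 8.7 h × 31 d = 5,610 Wh = 5.61 kWh
Total energy = 156 + 270.7 + 5.61 = 432.3 kWh
Cost = 432.3 kWh × €0.194 = €83.86

€83.86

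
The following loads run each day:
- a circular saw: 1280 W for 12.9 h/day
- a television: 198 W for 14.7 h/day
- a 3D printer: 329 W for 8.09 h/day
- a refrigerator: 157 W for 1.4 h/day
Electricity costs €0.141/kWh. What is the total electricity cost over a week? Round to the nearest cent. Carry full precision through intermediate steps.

circular saw: 1280 W × 12.9 h × 7 d = 115,584 Wh = 115.6 kWh
television: 198 W × 14.7 h × 7 d = 20,374 Wh = 20.37 kWh
3D printer: 329 W × 8.09 h × 7 d = 18,631 Wh = 18.63 kWh
refrigerator: 157 W × 1.4 h × 7 d = 1,539 Wh = 1.539 kWh
Total energy = 115.6 + 20.37 + 18.63 + 1.539 = 156.1 kWh
Cost = 156.1 kWh × €0.141 = €22.01

€22.01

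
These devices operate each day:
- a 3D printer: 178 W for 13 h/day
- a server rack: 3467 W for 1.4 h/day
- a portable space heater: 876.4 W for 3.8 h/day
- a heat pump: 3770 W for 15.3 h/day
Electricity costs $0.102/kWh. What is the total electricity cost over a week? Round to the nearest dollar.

3D printer: 178 W × 13 h × 7 d = 16,198 Wh = 16.2 kWh
server rack: 3467 W × 1.4 h × 7 d = 33,977 Wh = 33.98 kWh
portable space heater: 876.4 W × 3.8 h × 7 d = 23,312 Wh = 23.31 kWh
heat pump: 3770 W × 15.3 h × 7 d = 403,767 Wh = 403.8 kWh
Total energy = 16.2 + 33.98 + 23.31 + 403.8 = 477.3 kWh
Cost = 477.3 kWh × $0.102 = $48.68 ≈ $49

$49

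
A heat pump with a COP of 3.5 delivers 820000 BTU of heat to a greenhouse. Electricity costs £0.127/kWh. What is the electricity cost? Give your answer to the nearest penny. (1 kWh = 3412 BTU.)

Heat delivered = 820,000 BTU / 3412 = 240.3 kWh
Electrical input = 240.3 kWh / 3.5 = 68.67 kWh
Cost = 68.67 × £0.127/kWh = £8.72

£8.72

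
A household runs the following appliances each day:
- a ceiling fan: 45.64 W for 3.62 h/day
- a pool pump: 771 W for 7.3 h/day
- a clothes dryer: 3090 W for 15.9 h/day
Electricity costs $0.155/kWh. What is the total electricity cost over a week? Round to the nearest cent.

$59.59

ceiling fan: 45.64 W × 3.62 h × 7 d = 1,157 Wh = 1.157 kWh
pool pump: 771 W × 7.3 h × 7 d = 39,398 Wh = 39.4 kWh
clothes dryer: 3090 W × 15.9 h × 7 d = 343,917 Wh = 343.9 kWh
Total energy = 1.157 + 39.4 + 343.9 = 384.5 kWh
Cost = 384.5 kWh × $0.155 = $59.59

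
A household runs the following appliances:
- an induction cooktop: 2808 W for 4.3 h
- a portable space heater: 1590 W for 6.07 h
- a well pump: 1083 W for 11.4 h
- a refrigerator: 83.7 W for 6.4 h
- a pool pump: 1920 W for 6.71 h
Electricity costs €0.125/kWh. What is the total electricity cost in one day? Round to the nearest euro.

induction cooktop: 2808 W × 4.3 h = 12,074 Wh = 12.07 kWh
portable space heater: 1590 W × 6.07 h = 9,651 Wh = 9.651 kWh
well pump: 1083 W × 11.4 h = 12,346 Wh = 12.35 kWh
refrigerator: 83.7 W × 6.4 h = 536 Wh = 0.5357 kWh
pool pump: 1920 W × 6.71 h = 12,883 Wh = 12.88 kWh
Total energy = 12.07 + 9.651 + 12.35 + 0.5357 + 12.88 = 47.49 kWh
Cost = 47.49 kWh × €0.125 = €5.94 ≈ €6

€6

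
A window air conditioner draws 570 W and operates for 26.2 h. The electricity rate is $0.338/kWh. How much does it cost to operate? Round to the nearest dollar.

$5

Energy = 570 W × 26.2 h = 14,934 Wh = 14.93 kWh
Cost = 14.93 kWh × $0.338/kWh = $5.05 ≈ $5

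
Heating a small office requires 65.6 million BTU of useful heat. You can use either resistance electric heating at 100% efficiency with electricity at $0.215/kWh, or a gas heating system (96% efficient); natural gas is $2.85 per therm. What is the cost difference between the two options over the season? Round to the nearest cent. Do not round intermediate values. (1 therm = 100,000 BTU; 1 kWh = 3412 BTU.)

Heat load = 65.6 × 10⁶ BTU = 65,600,000 BTU
Gas: input = 65,600,000 / 0.96 = 68,333,333 BTU = 683.3 therm → 683.3 × $2.85 = $1,947.50
Electric: 65,600,000 BTU / 3412 = 19,230 kWh → × $0.215 = $4,133.65
Difference = |$1,947.50 − $4,133.65| = $2,186.15

$2186.15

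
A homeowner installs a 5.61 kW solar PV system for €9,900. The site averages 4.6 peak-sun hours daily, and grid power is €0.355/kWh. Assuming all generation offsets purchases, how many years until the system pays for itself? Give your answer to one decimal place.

3.0 years

Daily generation = 5.61 kW × 4.6 h = 25.81 kWh
Annual generation = 25.81 × 365 = 9419.2 kWh
Annual savings = 9419.2 × €0.355 = €3,343.81
Payback = €9,900 / €3,343.81 = 2.96 years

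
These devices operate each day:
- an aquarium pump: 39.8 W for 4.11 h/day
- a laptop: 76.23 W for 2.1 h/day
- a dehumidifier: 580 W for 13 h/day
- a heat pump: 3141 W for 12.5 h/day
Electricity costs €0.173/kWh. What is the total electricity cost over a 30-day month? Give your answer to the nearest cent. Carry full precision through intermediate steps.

€244.58

aquarium pump: 39.8 W × 4.11 h × 30 d = 4,907 Wh = 4.907 kWh
laptop: 76.23 W × 2.1 h × 30 d = 4,802 Wh = 4.802 kWh
dehumidifier: 580 W × 13 h × 30 d = 226,200 Wh = 226.2 kWh
heat pump: 3141 W × 12.5 h × 30 d = 1,177,875 Wh = 1,178 kWh
Total energy = 4.907 + 4.802 + 226.2 + 1,178 = 1,414 kWh
Cost = 1,414 kWh × €0.173 = €244.58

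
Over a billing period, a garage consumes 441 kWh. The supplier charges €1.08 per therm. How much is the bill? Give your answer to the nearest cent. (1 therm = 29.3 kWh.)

€16.26

441 kWh × (0.03413 therm/kWh) = 15.05 therm
Cost = 15.05 therm × €1.08/therm = €16.26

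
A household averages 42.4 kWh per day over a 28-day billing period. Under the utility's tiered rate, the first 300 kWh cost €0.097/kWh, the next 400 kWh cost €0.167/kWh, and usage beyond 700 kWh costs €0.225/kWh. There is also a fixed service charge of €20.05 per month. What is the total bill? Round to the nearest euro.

€226

Usage = 42.4 kWh/day × 28 days = 1187.2 kWh
First 300 kWh × €0.097 = €29.10
Next 400 kWh × €0.167 = €66.80
Remaining 487.2 kWh × €0.225 = €109.62
Energy charge = €205.52; + service €20.05 = €225.57 ≈ €226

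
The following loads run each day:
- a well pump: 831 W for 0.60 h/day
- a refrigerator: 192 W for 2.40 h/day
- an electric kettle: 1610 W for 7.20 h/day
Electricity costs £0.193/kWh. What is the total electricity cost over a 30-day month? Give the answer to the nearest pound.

well pump: 831 W × 0.60 h × 30 d = 14,958 Wh = 14.96 kWh
refrigerator: 192 W × 2.40 h × 30 d = 13,824 Wh = 13.82 kWh
electric kettle: 1610 W × 7.20 h × 30 d = 347,760 Wh = 347.8 kWh
Total energy = 14.96 + 13.82 + 347.8 = 376.5 kWh
Cost = 376.5 kWh × £0.193 = £72.67 ≈ £73

£73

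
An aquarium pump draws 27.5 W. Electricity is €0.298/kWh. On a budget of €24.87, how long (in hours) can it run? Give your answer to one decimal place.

3034.8 h

Energy budget = €24.87 / €0.298 per kWh = 83.46 kWh = 83,456 Wh
Runtime = 83,456 Wh / 27.5 W = 3,035 h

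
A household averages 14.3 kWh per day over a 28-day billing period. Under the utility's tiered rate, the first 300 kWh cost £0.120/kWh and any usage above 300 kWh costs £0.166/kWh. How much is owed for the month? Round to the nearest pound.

Usage = 14.3 kWh/day × 28 days = 400.4 kWh
First 300 kWh × £0.120 = £36.00
Remaining 100.4 kWh × £0.166 = £16.67
Total = £52.67 ≈ £53

£53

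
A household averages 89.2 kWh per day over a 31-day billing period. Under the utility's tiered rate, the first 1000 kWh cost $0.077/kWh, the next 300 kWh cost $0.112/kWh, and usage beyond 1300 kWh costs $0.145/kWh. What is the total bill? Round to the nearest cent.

Usage = 89.2 kWh/day × 31 days = 2765.2 kWh
First 1000 kWh × $0.077 = $77.00
Next 300 kWh × $0.112 = $33.60
Remaining 1465.2 kWh × $0.145 = $212.45
Total = $323.05

$323.05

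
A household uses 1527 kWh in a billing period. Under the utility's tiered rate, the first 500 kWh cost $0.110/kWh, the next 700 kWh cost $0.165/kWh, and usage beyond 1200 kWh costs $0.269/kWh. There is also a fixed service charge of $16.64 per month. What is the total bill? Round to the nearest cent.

$275.10

First 500 kWh × $0.110 = $55.00
Next 700 kWh × $0.165 = $115.50
Remaining 327 kWh × $0.269 = $87.96
Energy charge = $258.46; + service $16.64 = $275.10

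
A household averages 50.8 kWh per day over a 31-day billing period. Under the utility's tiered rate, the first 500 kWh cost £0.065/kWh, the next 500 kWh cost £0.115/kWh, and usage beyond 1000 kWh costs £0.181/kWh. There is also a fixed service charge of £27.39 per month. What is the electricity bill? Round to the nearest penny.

£221.43

Usage = 50.8 kWh/day × 31 days = 1574.8 kWh
First 500 kWh × £0.065 = £32.50
Next 500 kWh × £0.115 = £57.50
Remaining 574.8 kWh × £0.181 = £104.04
Energy charge = £194.04; + service £27.39 = £221.43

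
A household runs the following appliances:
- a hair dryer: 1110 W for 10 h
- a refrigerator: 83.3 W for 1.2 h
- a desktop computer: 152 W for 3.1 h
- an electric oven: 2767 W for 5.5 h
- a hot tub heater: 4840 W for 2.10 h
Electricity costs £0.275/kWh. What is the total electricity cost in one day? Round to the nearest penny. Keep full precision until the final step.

hair dryer: 1110 W × 10 h = 11,100 Wh = 11.1 kWh
refrigerator: 83.3 W × 1.2 h = 100 Wh = 0.09996 kWh
desktop computer: 152 W × 3.1 h = 471 Wh = 0.4712 kWh
electric oven: 2767 W × 5.5 h = 15,218 Wh = 15.22 kWh
hot tub heater: 4840 W × 2.10 h = 10,164 Wh = 10.16 kWh
Total energy = 11.1 + 0.09996 + 0.4712 + 15.22 + 10.16 = 37.05 kWh
Cost = 37.05 kWh × £0.275 = £10.19

£10.19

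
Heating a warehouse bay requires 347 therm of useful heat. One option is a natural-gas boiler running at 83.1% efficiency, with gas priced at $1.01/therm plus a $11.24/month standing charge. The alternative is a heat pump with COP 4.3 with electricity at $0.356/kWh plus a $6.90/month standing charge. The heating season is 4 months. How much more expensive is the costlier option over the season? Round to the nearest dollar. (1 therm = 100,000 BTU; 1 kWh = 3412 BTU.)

$403

Heat load = 347 therm × 100,000 = 34,700,000 BTU
Gas: input = 34,700,000 / 0.831 = 41,756,919 BTU = 417.6 therm → 417.6 × $1.01 = $421.74; + 4 × $11.24 standing = $466.70
Heat pump: 34,700,000 BTU / 3412 = 10,170 kWh heat; / 4.3 = 2,365 kWh in → × $0.356 = $841.98; + 4 × $6.90 standing = $869.58
Difference = |$466.70 − $869.58| = $402.88 ≈ $403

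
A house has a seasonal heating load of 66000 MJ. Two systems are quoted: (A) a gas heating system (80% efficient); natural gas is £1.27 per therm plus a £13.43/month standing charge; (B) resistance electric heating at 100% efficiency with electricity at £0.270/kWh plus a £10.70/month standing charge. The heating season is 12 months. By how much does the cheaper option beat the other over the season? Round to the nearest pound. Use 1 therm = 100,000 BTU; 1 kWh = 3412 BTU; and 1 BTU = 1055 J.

£3925

Heat load = 66000 MJ = 66,000,000,000 J / 1055 = 62,559,242 BTU
Gas: input = 62,559,242 / 0.80 = 78,199,052 BTU = 782 therm → 782 × £1.27 = £993.13; + 12 × £13.43 standing = £1,154.29
Electric: 62,559,242 BTU / 3412 = 18,340 kWh → × £0.270 = £4,950.47; + 12 × £10.70 standing = £5,078.87
Difference = |£1,154.29 − £5,078.87| = £3,924.58 ≈ £3925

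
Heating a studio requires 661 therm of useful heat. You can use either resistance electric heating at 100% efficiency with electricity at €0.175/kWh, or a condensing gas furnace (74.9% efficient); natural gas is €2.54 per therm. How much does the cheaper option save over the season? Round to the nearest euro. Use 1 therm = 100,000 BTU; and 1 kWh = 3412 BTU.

€1149

Heat load = 661 therm × 100,000 = 66,100,000 BTU
Gas: input = 66,100,000 / 0.749 = 88,251,001 BTU = 882.5 therm → 882.5 × €2.54 = €2,241.58
Electric: 66,100,000 BTU / 3412 = 19,370 kWh → × €0.175 = €3,390.24
Difference = |€2,241.58 − €3,390.24| = €1,148.66 ≈ €1149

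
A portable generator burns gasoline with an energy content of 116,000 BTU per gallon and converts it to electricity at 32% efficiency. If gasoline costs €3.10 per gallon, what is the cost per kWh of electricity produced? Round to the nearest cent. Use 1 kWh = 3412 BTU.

Electrical output per gallon = 116,000 BTU × 0.32 / 3412 BTU/kWh = 10.88 kWh
Cost per kWh = €3.10 / 10.88 kWh = €0.285

€0.28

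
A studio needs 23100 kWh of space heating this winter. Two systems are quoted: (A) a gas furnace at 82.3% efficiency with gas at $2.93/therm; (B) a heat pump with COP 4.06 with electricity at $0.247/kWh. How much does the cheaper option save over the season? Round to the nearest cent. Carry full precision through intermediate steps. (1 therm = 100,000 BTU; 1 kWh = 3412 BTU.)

Heat load = 23100 kWh × 3412 = 78,817,200 BTU
Gas: input = 78,817,200 / 0.823 = 95,768,165 BTU = 957.7 therm → 957.7 × $2.93 = $2,806.01
Heat pump: 78,817,200 BTU / 3412 = 23,100 kWh heat; / 4.06 = 5,690 kWh in → × $0.247 = $1,405.34
Difference = |$2,806.01 − $1,405.34| = $1,400.66

$1400.66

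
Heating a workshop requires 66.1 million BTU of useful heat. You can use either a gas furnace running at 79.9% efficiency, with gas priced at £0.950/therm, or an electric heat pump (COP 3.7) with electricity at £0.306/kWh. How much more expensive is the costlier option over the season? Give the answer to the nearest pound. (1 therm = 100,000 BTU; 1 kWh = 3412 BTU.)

£816

Heat load = 66.1 × 10⁶ BTU = 66,100,000 BTU
Gas: input = 66,100,000 / 0.799 = 82,728,411 BTU = 827.3 therm → 827.3 × £0.950 = £785.92
Heat pump: 66,100,000 BTU / 3412 = 19,370 kWh heat; / 3.7 = 5,236 kWh in → × £0.306 = £1,602.18
Difference = |£785.92 − £1,602.18| = £816.26 ≈ £816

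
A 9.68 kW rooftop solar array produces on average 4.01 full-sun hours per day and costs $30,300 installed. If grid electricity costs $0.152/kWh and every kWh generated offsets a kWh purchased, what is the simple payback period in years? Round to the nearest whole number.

Daily generation = 9.68 kW × 4.01 h = 38.82 kWh
Annual generation = 38.82 × 365 = 14168 kWh
Annual savings = 14168 × $0.152 = $2,153.56
Payback = $30,300 / $2,153.56 = 14.1 years

14 years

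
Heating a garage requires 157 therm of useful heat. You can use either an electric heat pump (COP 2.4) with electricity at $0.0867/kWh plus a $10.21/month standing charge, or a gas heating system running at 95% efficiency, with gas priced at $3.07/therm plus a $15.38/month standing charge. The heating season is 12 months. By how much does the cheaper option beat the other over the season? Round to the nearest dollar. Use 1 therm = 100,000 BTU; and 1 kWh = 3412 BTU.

$403

Heat load = 157 therm × 100,000 = 15,700,000 BTU
Gas: input = 15,700,000 / 0.95 = 16,526,316 BTU = 165.3 therm → 165.3 × $3.07 = $507.36; + 12 × $15.38 standing = $691.92
Heat pump: 15,700,000 BTU / 3412 = 4,601 kWh heat; / 2.4 = 1,917 kWh in → × $0.0867 = $166.23; + 12 × $10.21 standing = $288.75
Difference = |$691.92 − $288.75| = $403.17 ≈ $403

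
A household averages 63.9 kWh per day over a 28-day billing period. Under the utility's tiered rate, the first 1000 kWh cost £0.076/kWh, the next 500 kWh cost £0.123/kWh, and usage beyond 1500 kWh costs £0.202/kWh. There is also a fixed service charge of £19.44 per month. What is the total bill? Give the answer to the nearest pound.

Usage = 63.9 kWh/day × 28 days = 1789.2 kWh
First 1000 kWh × £0.076 = £76.00
Next 500 kWh × £0.123 = £61.50
Remaining 289.2 kWh × £0.202 = £58.42
Energy charge = £195.92; + service £19.44 = £215.36 ≈ £215

£215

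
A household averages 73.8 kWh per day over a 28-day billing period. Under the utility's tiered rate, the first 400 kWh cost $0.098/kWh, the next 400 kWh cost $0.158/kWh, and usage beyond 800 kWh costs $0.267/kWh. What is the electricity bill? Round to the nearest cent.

Usage = 73.8 kWh/day × 28 days = 2066.4 kWh
First 400 kWh × $0.098 = $39.20
Next 400 kWh × $0.158 = $63.20
Remaining 1266.4 kWh × $0.267 = $338.13
Total = $440.53

$440.53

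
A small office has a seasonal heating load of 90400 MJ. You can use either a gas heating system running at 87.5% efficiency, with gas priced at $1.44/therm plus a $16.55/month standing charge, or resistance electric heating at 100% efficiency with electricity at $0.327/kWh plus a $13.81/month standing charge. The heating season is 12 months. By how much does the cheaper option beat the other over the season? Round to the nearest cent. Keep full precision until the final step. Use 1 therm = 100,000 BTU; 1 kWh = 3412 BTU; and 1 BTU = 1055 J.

Heat load = 90400 MJ = 90,400,000,000 J / 1055 = 85,687,204 BTU
Gas: input = 85,687,204 / 0.875 = 97,928,233 BTU = 979.3 therm → 979.3 × $1.44 = $1,410.17; + 12 × $16.55 standing = $1,608.77
Electric: 85,687,204 BTU / 3412 = 25,110 kWh → × $0.327 = $8,212.11; + 12 × $13.81 standing = $8,377.83
Difference = |$1,608.77 − $8,377.83| = $6,769.06

$6769.06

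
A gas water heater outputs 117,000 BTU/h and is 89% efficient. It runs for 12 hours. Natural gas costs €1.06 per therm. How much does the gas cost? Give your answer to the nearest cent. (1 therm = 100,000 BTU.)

€16.72

Heat delivered = 117,000 BTU/h × 12 h = 1,404,000 BTU
Gas input = 1,404,000 / 0.89 = 1,577,528 BTU
= 1,577,528 / 100,000 = 15.78 therm
Cost = 15.78 × €1.06/therm = €16.72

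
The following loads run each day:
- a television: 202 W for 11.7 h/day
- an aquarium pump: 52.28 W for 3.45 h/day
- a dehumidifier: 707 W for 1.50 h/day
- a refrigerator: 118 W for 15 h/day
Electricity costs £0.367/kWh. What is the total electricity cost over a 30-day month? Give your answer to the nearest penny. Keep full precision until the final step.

£59.17

television: 202 W × 11.7 h × 30 d = 70,902 Wh = 70.9 kWh
aquarium pump: 52.28 W × 3.45 h × 30 d = 5,411 Wh = 5.411 kWh
dehumidifier: 707 W × 1.50 h × 30 d = 31,815 Wh = 31.82 kWh
refrigerator: 118 W × 15 h × 30 d = 53,100 Wh = 53.1 kWh
Total energy = 70.9 + 5.411 + 31.82 + 53.1 = 161.2 kWh
Cost = 161.2 kWh × £0.367 = £59.17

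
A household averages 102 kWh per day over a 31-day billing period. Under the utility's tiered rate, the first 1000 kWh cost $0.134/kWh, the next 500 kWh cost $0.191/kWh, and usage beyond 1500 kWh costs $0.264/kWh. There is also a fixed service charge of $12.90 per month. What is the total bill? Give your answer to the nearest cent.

$681.17

Usage = 102 kWh/day × 31 days = 3162 kWh
First 1000 kWh × $0.134 = $134.00
Next 500 kWh × $0.191 = $95.50
Remaining 1662 kWh × $0.264 = $438.77
Energy charge = $668.27; + service $12.90 = $681.17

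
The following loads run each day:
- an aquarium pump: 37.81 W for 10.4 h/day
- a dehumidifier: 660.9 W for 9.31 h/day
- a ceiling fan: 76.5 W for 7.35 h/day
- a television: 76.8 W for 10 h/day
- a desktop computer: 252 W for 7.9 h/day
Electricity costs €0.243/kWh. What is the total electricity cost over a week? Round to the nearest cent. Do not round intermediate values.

€16.78

aquarium pump: 37.81 W × 10.4 h × 7 d = 2,753 Wh = 2.753 kWh
dehumidifier: 660.9 W × 9.31 h × 7 d = 43,071 Wh = 43.07 kWh
ceiling fan: 76.5 W × 7.35 h × 7 d = 3,936 Wh = 3.936 kWh
television: 76.8 W × 10 h × 7 d = 5,376 Wh = 5.376 kWh
desktop computer: 252 W × 7.9 h × 7 d = 13,936 Wh = 13.94 kWh
Total energy = 2.753 + 43.07 + 3.936 + 5.376 + 13.94 = 69.07 kWh
Cost = 69.07 kWh × €0.243 = €16.78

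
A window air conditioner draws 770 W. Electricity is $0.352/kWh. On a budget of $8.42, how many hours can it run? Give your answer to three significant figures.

31.1 h

Energy budget = $8.42 / $0.352 per kWh = 23.92 kWh = 23,920 Wh
Runtime = 23,920 Wh / 770 W = 31.07 h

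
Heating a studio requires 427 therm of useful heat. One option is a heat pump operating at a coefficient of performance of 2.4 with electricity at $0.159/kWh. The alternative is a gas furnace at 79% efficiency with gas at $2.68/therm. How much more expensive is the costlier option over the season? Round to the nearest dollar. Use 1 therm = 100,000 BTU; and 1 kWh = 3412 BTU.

Heat load = 427 therm × 100,000 = 42,700,000 BTU
Gas: input = 42,700,000 / 0.79 = 54,050,633 BTU = 540.5 therm → 540.5 × $2.68 = $1,448.56
Heat pump: 42,700,000 BTU / 3412 = 12,510 kWh heat; / 2.4 = 5,214 kWh in → × $0.159 = $829.10
Difference = |$1,448.56 − $829.10| = $619.46 ≈ $619

$619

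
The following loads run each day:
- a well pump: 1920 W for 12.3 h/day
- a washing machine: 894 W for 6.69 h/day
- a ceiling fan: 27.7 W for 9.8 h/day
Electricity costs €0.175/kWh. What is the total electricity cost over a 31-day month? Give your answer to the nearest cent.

well pump: 1920 W × 12.3 h × 31 d = 732,096 Wh = 732.1 kWh
washing machine: 894 W × 6.69 h × 31 d = 185,407 Wh = 185.4 kWh
ceiling fan: 27.7 W × 9.8 h × 31 d = 8,415 Wh = 8.415 kWh
Total energy = 732.1 + 185.4 + 8.415 = 925.9 kWh
Cost = 925.9 kWh × €0.175 = €162.04

€162.04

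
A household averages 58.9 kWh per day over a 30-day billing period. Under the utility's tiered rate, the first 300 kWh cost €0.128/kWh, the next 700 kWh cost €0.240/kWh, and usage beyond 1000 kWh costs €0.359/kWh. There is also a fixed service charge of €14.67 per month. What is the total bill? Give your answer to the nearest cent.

Usage = 58.9 kWh/day × 30 days = 1767 kWh
First 300 kWh × €0.128 = €38.40
Next 700 kWh × €0.240 = €168.00
Remaining 767 kWh × €0.359 = €275.35
Energy charge = €481.75; + service €14.67 = €496.42

€496.42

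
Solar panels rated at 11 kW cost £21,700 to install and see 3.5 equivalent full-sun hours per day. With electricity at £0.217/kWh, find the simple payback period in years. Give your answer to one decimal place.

Daily generation = 11 kW × 3.5 h = 38.5 kWh
Annual generation = 38.5 × 365 = 14052 kWh
Annual savings = 14052 × £0.217 = £3,049.39
Payback = £21,700 / £3,049.39 = 7.12 years

7.1 years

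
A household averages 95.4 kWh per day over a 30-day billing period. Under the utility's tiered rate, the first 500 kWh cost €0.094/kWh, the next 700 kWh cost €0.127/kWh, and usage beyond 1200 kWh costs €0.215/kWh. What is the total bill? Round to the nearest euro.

€493

Usage = 95.4 kWh/day × 30 days = 2862 kWh
First 500 kWh × €0.094 = €47.00
Next 700 kWh × €0.127 = €88.90
Remaining 1662 kWh × €0.215 = €357.33
Total = €493.23 ≈ €493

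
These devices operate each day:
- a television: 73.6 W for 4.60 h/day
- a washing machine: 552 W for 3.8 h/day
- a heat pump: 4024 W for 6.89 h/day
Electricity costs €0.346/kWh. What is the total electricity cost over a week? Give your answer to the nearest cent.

television: 73.6 W × 4.60 h × 7 d = 2,370 Wh = 2.37 kWh
washing machine: 552 W × 3.8 h × 7 d = 14,683 Wh = 14.68 kWh
heat pump: 4024 W × 6.89 h × 7 d = 194,078 Wh = 194.1 kWh
Total energy = 2.37 + 14.68 + 194.1 = 211.1 kWh
Cost = 211.1 kWh × €0.346 = €73.05

€73.05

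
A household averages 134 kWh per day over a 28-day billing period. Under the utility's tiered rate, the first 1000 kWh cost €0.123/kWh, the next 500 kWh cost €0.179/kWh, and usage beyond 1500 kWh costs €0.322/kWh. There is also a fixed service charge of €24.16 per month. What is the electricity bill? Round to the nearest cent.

Usage = 134 kWh/day × 28 days = 3752 kWh
First 1000 kWh × €0.123 = €123.00
Next 500 kWh × €0.179 = €89.50
Remaining 2252 kWh × €0.322 = €725.14
Energy charge = €937.64; + service €24.16 = €961.80

€961.80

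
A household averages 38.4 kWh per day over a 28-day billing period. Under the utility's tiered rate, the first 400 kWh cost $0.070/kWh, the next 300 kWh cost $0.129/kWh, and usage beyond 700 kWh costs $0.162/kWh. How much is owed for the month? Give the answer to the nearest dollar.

Usage = 38.4 kWh/day × 28 days = 1075.2 kWh
First 400 kWh × $0.070 = $28.00
Next 300 kWh × $0.129 = $38.70
Remaining 375.2 kWh × $0.162 = $60.78
Total = $127.48 ≈ $127

$127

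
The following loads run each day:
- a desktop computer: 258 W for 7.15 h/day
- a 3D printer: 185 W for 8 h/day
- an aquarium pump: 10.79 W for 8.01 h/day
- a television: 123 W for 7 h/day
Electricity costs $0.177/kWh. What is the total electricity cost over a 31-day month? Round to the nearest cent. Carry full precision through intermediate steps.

$23.44

desktop computer: 258 W × 7.15 h × 31 d = 57,186 Wh = 57.19 kWh
3D printer: 185 W × 8 h × 31 d = 45,880 Wh = 45.88 kWh
aquarium pump: 10.79 W × 8.01 h × 31 d = 2,679 Wh = 2.679 kWh
television: 123 W × 7 h × 31 d = 26,691 Wh = 26.69 kWh
Total energy = 57.19 + 45.88 + 2.679 + 26.69 = 132.4 kWh
Cost = 132.4 kWh × $0.177 = $23.44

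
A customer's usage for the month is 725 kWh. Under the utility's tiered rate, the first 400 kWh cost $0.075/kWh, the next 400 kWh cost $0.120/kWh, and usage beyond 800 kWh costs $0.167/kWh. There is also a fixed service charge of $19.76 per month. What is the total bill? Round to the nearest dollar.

First 400 kWh × $0.075 = $30.00
Next 325 kWh × $0.120 = $39.00
Remaining tier: 0 kWh (not reached)
Energy charge = $69.00; + service $19.76 = $88.76 ≈ $89

$89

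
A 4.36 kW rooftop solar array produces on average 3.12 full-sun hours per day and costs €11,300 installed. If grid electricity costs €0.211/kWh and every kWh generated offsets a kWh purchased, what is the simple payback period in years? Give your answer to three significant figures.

Daily generation = 4.36 kW × 3.12 h = 13.6 kWh
Annual generation = 13.6 × 365 = 4965.2 kWh
Annual savings = 4965.2 × €0.211 = €1,047.65
Payback = €11,300 / €1,047.65 = 10.8 years

10.8 years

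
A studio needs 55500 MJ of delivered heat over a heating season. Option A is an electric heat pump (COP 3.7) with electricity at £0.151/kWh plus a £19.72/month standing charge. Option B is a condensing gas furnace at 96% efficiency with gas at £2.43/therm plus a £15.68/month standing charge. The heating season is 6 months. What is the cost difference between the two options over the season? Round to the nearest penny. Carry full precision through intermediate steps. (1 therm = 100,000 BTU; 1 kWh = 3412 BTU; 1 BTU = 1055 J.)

Heat load = 55500 MJ = 55,500,000,000 J / 1055 = 52,606,635 BTU
Gas: input = 52,606,635 / 0.96 = 54,798,578 BTU = 548 therm → 548 × £2.43 = £1,331.61; + 6 × £15.68 standing = £1,425.69
Heat pump: 52,606,635 BTU / 3412 = 15,420 kWh heat; / 3.7 = 4,167 kWh in → × £0.151 = £629.23; + 6 × £19.72 standing = £747.55
Difference = |£1,425.69 − £747.55| = £678.14

£678.14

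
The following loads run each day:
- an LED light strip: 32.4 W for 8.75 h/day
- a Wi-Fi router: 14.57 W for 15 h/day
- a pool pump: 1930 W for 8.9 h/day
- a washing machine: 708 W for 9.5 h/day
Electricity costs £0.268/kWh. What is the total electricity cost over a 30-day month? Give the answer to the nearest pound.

LED light strip: 32.4 W × 8.75 h × 30 d = 8,505 Wh = 8.505 kWh
Wi-Fi router: 14.57 W × 15 h × 30 d = 6,556 Wh = 6.556 kWh
pool pump: 1930 W × 8.9 h × 30 d = 515,310 Wh = 515.3 kWh
washing machine: 708 W × 9.5 h × 30 d = 201,780 Wh = 201.8 kWh
Total energy = 8.505 + 6.556 + 515.3 + 201.8 = 732.2 kWh
Cost = 732.2 kWh × £0.268 = £196.22 ≈ £196

£196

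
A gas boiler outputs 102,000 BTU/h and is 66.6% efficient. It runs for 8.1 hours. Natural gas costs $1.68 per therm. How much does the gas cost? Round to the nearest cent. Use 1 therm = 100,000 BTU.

Heat delivered = 102,000 BTU/h × 8.1 h = 826,200 BTU
Gas input = 826,200 / 0.666 = 1,240,541 BTU
= 1,240,541 / 100,000 = 12.41 therm
Cost = 12.41 × $1.68/therm = $20.84

$20.84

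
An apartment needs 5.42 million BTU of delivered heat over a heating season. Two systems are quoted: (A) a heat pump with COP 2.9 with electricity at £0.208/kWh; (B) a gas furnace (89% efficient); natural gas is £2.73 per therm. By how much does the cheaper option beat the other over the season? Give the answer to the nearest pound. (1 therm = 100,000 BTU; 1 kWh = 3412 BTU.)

£52

Heat load = 5.42 × 10⁶ BTU = 5,420,000 BTU
Gas: input = 5,420,000 / 0.89 = 6,089,888 BTU = 60.9 therm → 60.9 × £2.73 = £166.25
Heat pump: 5,420,000 BTU / 3412 = 1,589 kWh heat; / 2.9 = 547.8 kWh in → × £0.208 = £113.93
Difference = |£166.25 − £113.93| = £52.32 ≈ £52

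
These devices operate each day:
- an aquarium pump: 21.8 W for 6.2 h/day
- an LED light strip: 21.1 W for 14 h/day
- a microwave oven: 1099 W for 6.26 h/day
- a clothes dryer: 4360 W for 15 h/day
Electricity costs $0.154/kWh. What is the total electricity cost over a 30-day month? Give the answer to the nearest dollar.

aquarium pump: 21.8 W × 6.2 h × 30 d = 4,055 Wh = 4.055 kWh
LED light strip: 21.1 W × 14 h × 30 d = 8,862 Wh = 8.862 kWh
microwave oven: 1099 W × 6.26 h × 30 d = 206,392 Wh = 206.4 kWh
clothes dryer: 4360 W × 15 h × 30 d = 1,962,000 Wh = 1,962 kWh
Total energy = 4.055 + 8.862 + 206.4 + 1,962 = 2,181 kWh
Cost = 2,181 kWh × $0.154 = $335.92 ≈ $336

$336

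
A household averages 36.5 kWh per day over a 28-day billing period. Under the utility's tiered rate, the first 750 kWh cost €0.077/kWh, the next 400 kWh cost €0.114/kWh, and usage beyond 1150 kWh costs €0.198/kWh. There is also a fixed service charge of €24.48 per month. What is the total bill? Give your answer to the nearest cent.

Usage = 36.5 kWh/day × 28 days = 1022 kWh
First 750 kWh × €0.077 = €57.75
Next 272 kWh × €0.114 = €31.01
Remaining tier: 0 kWh (not reached)
Energy charge = €88.76; + service €24.48 = €113.24

€113.24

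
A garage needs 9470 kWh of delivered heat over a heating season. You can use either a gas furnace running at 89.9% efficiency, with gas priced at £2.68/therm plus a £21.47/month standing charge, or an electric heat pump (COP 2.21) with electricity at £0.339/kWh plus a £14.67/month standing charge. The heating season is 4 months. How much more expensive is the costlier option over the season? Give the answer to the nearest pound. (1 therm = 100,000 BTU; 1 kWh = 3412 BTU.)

Heat load = 9470 kWh × 3412 = 32,311,640 BTU
Gas: input = 32,311,640 / 0.899 = 35,941,758 BTU = 359.4 therm → 359.4 × £2.68 = £963.24; + 4 × £21.47 standing = £1,049.12
Heat pump: 32,311,640 BTU / 3412 = 9,470 kWh heat; / 2.21 = 4,285 kWh in → × £0.339 = £1,452.64; + 4 × £14.67 standing = £1,511.32
Difference = |£1,049.12 − £1,511.32| = £462.20 ≈ £462

£462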